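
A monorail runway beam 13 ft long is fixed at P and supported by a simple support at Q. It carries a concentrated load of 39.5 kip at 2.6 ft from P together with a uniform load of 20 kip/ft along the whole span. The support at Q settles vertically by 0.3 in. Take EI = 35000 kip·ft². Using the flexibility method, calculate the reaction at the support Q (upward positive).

R_Q = 98.52 kip

Choose R_Q as the redundant. The primary structure is the cantilever fixed at P.
Downward deflection at the released point Q due to the loads:
  point load 39.5 at a = 2.6: Pa²(3L − a)/(6EI) = 1620/EI
  UDL 20: wL⁴/(8EI) = 71402/EI
  δ_0 = 73022/EI
Tip deflection under a unit load at Q: L³/(3EI) = 732.3/EI.
With EI = 35000 kip·ft²: δ_0 = 2.0864 ft and δ_{QQ} = 0.020924 ft/kip.
Compatibility — the beam at Q must follow the support down by 0.025 ft: δ_0 − R_Q·δ_{QQ} = 0.025, so R_Q = (2.0864 − 0.025)/0.020924 = 98.52 kip.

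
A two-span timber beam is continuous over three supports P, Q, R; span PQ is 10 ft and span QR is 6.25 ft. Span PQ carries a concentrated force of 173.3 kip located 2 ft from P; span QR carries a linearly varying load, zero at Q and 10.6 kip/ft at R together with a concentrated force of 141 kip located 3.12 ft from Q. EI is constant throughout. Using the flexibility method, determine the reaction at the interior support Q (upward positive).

Release continuity at Q by inserting a hinge; the redundant is the internal moment M_Q. The primary structure is two simply-supported spans PQ and QR.
Rotations at Q on the released spans (each span's end-slope, ×1/EI):
  span PQ: point load 173.3 at a = 2: Pab(L + a)/(6LEI) = 554.6/EI
  span QR: triangular load, peak 10.6: 7w₀L³/(360EI) = 50.32/EI
  span QR: point load 141 at a = 3.12: Pab(L + b)/(6LEI) = 344.4/EI
  relative rotation θ_0 = (554.6 + 394.7)/EI = 949.3/EI
A unit hogging moment at Q produces rotation L₁/(3EI) + L₂/(3EI) = 5.417/EI.
Compatibility: M_Q·(L₁+L₂)/(3EI) = θ_0, giving M_Q = 175.3 kip·ft (hogging).
Span PQ, ΣM about P with M_Q applied at Q: R_Q^{PQ}·10 = 346.6 + 175.3, so R_Q^{PQ} = 52.19 kip and R_P = 173.3 − 52.19 = 121.1 kip.
Span QR, ΣM about R: R_Q^{QR}·6.25 = 510.3 + 175.3, so R_Q^{QR} = 109.7 kip and R_R = 174.1 − 109.7 = 64.43 kip.
R_Q = 52.19 + 109.7 = 161.9 kip.

R_Q = 161.9 kip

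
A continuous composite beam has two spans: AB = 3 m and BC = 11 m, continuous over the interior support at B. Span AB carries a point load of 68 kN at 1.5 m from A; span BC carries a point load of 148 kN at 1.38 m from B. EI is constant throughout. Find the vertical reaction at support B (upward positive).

R_B = 222.7 kN

Insert a hinge at B; M_B is the redundant, and each span becomes simply supported.
End slopes at the hinge B, treating each span as simply supported:
  span AB: point load 68 at a = 1.5: Pab(L + a)/(6LEI) = 38.25/EI
  span BC: point load 148 at a = 1.38: Pab(L + b)/(6LEI) = 613.8/EI
  relative rotation θ_0 = (38.25 + 613.8)/EI = 652.1/EI
A unit hogging moment at B produces rotation L₁/(3EI) + L₂/(3EI) = 4.667/EI.
Slope continuity at B: θ_0 = M_B·4.667/EI, so M_B = 652.1/4.667 = 139.7 kN·m (hogging).
Span AB, ΣM about A with M_B applied at B: R_B^{AB}·3 = 102 + 139.7, so R_B^{AB} = 80.58 kN and R_A = 68 − 80.58 = -12.58 kN.
Span BC, ΣM about C: R_B^{BC}·11 = 1424 + 139.7, so R_B^{BC} = 142.1 kN and R_C = 148 − 142.1 = 5.864 kN.
R_B = 80.58 + 142.1 = 222.7 kN.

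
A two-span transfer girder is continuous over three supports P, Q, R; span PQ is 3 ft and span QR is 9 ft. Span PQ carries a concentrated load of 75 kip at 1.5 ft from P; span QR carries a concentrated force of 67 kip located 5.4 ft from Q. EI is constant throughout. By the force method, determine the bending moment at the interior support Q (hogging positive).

M_Q = 86.52 kip·ft

Release continuity at Q by inserting a hinge; the redundant is the internal moment M_Q. The primary structure is two simply-supported spans PQ and QR.
Rotations at Q on the released spans (each span's end-slope, ×1/EI):
  span PQ: point load 75 at a = 1.5: Pab(L + a)/(6LEI) = 42.19/EI
  span QR: point load 67 at a = 5.4: Pab(L + b)/(6LEI) = 303.9/EI
  relative rotation θ_0 = (42.19 + 303.9)/EI = 346.1/EI
A unit hogging moment at Q produces rotation L₁/(3EI) + L₂/(3EI) = 4/EI.
Slope continuity at Q: θ_0 = M_Q·4/EI, so M_Q = 346.1/4 = 86.52 kip·ft (hogging).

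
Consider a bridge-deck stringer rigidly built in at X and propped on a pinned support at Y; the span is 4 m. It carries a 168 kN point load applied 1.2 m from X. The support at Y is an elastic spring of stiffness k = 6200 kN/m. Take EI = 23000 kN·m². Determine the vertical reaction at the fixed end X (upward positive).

Remove the prop at Y; the released (primary) structure is a cantilever built in at X.
Deflection at Y on the released cantilever, summing each load's contribution:
  point load 168 at a = 1.2: Pa²(3L − a)/(6EI) = 435.5/EI
Flexibility coefficient — unit upward force at Y: δ_{YY} = L³/(3EI) = 21.33/EI.
With EI = 23000 kN·m²: δ_0 = 0.018933 m and δ_{YY} = 0.000928 m/kN.
Compatibility — the spring shortens by R_Y/k under the reaction it provides: δ_0 − R_Y·δ_{YY} = R_Y/k. With 1/k = 0.000161 m/kN, R_Y = δ_0 / (δ_{YY} + 1/k) = 0.018933 / (0.000928 + 0.000161) = 17.39 kN.
Vertical equilibrium: R_X = ΣP − R_Y = 168 − 17.39 = 150.6 kN.

R_X = 150.6 kN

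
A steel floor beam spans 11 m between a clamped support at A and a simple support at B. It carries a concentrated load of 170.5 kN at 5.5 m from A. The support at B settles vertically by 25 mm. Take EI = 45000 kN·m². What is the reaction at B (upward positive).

Remove the prop at B; the released (primary) structure is a cantilever built in at A.
Primary-structure tip deflection at B by superposition:
  point load 170.5 at a = 5.5: Pa²(3L − a)/(6EI) = 23639/EI
Flexibility coefficient — unit upward force at B: δ_{BB} = L³/(3EI) = 443.7/EI.
With EI = 45000 kN·m²: δ_0 = 0.52531 m and δ_{BB} = 0.009859 m/kN.
Compatibility — the beam at B must follow the support down by 0.025 m: δ_0 − R_B·δ_{BB} = 0.025, so R_B = (0.52531 − 0.025)/0.009859 = 50.75 kN.

R_B = 50.75 kN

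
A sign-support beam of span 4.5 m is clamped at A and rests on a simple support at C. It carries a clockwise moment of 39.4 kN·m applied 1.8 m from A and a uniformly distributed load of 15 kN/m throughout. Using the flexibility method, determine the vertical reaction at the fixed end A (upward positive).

R_A = 33.78 kN

Release the roller at C. Primary structure: cantilever fixed at A.
Free-end deflection of the primary structure under the applied loading (downward +):
  clockwise couple 39.4 at a = 1.8: M₀a(2L − a)/(2EI) = 255.3/EI
  UDL 15: wL⁴/(8EI) = 768.9/EI
  δ_0 = 1024/EI
Tip deflection under a unit load at C: L³/(3EI) = 30.38/EI.
Compatibility at C: δ_0 − R_C·δ_{CC} = 0, so R_C = 1024/30.38 = 33.72 kN.
Vertical equilibrium: R_A = ΣP − R_C = 67.5 − 33.72 = 33.78 kN.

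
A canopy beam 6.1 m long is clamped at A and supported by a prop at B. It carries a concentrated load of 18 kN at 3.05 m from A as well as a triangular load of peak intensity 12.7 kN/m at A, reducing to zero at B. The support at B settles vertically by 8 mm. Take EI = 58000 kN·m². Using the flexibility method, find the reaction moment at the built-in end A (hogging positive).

M_A = 89.5 kN·m

Remove the prop at B; the released (primary) structure is a cantilever built in at A.
Primary-structure tip deflection at B by superposition:
  point load 18 at a = 3.05: Pa²(3L − a)/(6EI) = 425.6/EI
  triangular load, peak 12.7 at the fixed end: w₀L⁴/(30EI) = 586.1/EI
  δ_0 = 1012/EI
Flexibility coefficient — unit upward force at B: δ_{BB} = L³/(3EI) = 75.66/EI.
With EI = 58000 kN·m²: δ_0 = 0.017444 m and δ_{BB} = 0.001304 m/kN.
Compatibility — the beam at B must follow the support down by 0.008 m: δ_0 − R_B·δ_{BB} = 0.008, so R_B = (0.017444 − 0.008)/0.001304 = 7.239 kN.
Moment equilibrium about A: M_A = Σ(load moments about A) − R_B·L = 133.7 − 7.239×6.1 = 89.5 kN·m.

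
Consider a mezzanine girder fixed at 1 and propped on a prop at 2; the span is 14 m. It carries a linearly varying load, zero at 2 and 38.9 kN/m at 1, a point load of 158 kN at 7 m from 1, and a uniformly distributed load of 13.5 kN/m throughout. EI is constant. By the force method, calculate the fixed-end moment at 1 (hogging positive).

M_1 = 1254 kN·m

Release the roller at 2. Primary structure: cantilever fixed at 1.
Deflection at 2 on the released cantilever, summing each load's contribution:
  triangular load, peak 38.9 at the fixed end: w₀L⁴/(30EI) = 49813/EI
  point load 158 at a = 7: Pa²(3L − a)/(6EI) = 45162/EI
  UDL 13.5: wL⁴/(8EI) = 64827/EI
  δ_0 = 159801/EI
Tip deflection under a unit load at 2: L³/(3EI) = 914.7/EI.
The prop prevents deflection at 2: R_2 = δ_0/δ_{22} = 159801/914.7 = 174.7 kN.
Moment equilibrium about 1: M_1 = Σ(load moments about 1) − R_2·L = 3700 − 174.7×14 = 1254 kN·m.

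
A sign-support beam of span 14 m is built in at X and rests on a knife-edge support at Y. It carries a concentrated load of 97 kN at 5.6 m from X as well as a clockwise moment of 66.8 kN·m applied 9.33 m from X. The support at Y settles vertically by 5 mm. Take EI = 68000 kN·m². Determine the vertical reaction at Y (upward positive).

R_Y = 26.17 kN

Release the roller at Y. Primary structure: cantilever fixed at X.
Deflection at Y on the released cantilever, summing each load's contribution:
  point load 97 at a = 5.6: Pa²(3L − a)/(6EI) = 18454/EI
  clockwise couple 66.8 at a = 9.33: M₀a(2L − a)/(2EI) = 5818/EI
  δ_0 = 24272/EI
Tip deflection under a unit load at Y: L³/(3EI) = 914.7/EI.
With EI = 68000 kN·m²: δ_0 = 0.35695 m and δ_{YY} = 0.013451 m/kN.
Compatibility — the beam at Y must follow the support down by 0.005 m: δ_0 − R_Y·δ_{YY} = 0.005, so R_Y = (0.35695 − 0.005)/0.013451 = 26.17 kN.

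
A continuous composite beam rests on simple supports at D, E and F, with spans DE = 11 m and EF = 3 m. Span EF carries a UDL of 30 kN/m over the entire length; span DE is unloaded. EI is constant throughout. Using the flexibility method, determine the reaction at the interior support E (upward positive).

R_E = 48.07 kN

Take M_E as the redundant. Released structure: two simple spans DE and EF with a hinge at E.
Rotations at E on the released spans (each span's end-slope, ×1/EI):
  span EF: UDL 30: wL³/(24EI) = 33.75/EI
  relative rotation θ_0 = (0 + 33.75)/EI = 33.75/EI
A unit hogging moment at E produces rotation L₁/(3EI) + L₂/(3EI) = 4.667/EI.
Slope continuity at E: θ_0 = M_E·4.667/EI, so M_E = 33.75/4.667 = 7.232 kN·m (hogging).
Span DE, ΣM about D with M_E applied at E: R_E^{DE}·11 = 0 + 7.232, so R_E^{DE} = 0.6575 kN and R_D = 0 − 0.6575 = -0.6575 kN.
Span EF, ΣM about F: R_E^{EF}·3 = 135 + 7.232, so R_E^{EF} = 47.41 kN and R_F = 90 − 47.41 = 42.59 kN.
R_E = 0.6575 + 47.41 = 48.07 kN.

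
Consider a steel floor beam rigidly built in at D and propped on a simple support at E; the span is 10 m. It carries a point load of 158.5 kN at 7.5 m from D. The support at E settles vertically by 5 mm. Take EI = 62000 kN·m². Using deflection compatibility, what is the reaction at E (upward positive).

R_E = 99.37 kN

Choose R_E as the redundant. The primary structure is the cantilever fixed at D.
Free-end deflection of the primary structure under the applied loading (downward +):
  point load 158.5 at a = 7.5: Pa²(3L − a)/(6EI) = 33434/EI
Flexibility coefficient — unit upward force at E: δ_{EE} = L³/(3EI) = 333.3/EI.
With EI = 62000 kN·m²: δ_0 = 0.53925 m and δ_{EE} = 0.005376 m/kN.
Compatibility — the beam at E must follow the support down by 0.005 m: δ_0 − R_E·δ_{EE} = 0.005, so R_E = (0.53925 − 0.005)/0.005376 = 99.37 kN.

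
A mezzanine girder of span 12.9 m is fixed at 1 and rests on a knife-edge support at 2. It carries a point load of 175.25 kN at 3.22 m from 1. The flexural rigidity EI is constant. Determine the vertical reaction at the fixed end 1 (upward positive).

Take the reaction at 2 as the redundant and release it; the primary structure is a cantilever fixed at 1.
Primary-structure tip deflection at 2 by superposition:
  point load 175.25 at a = 3.22: Pa²(3L − a)/(6EI) = 10745/EI
Flexibility coefficient — unit upward force at 2: δ_{22} = L³/(3EI) = 715.6/EI.
The prop prevents deflection at 2: R_2 = δ_0/δ_{22} = 10745/715.6 = 15.02 kN.
Vertical equilibrium: R_1 = ΣP − R_2 = 175.2 − 15.02 = 160.2 kN.

R_1 = 160.2 kN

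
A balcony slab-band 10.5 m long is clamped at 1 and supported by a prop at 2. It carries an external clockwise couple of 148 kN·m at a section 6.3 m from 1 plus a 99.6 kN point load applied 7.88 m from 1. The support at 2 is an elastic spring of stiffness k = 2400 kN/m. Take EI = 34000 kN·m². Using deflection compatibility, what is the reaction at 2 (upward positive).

Take the reaction at 2 as the redundant and release it; the primary structure is a cantilever fixed at 1.
Deflection at 2 on the released cantilever, summing each load's contribution:
  clockwise couple 148 at a = 6.3: M₀a(2L − a)/(2EI) = 6853/EI
  point load 99.6 at a = 7.88: Pa²(3L − a)/(6EI) = 24347/EI
  δ_0 = 31200/EI
Tip deflection under a unit load at 2: L³/(3EI) = 385.9/EI.
With EI = 34000 kN·m²: δ_0 = 0.91764 m and δ_{22} = 0.011349 m/kN.
Compatibility — the spring shortens by R_2/k under the reaction it provides: δ_0 − R_2·δ_{22} = R_2/k. With 1/k = 0.000417 m/kN, R_2 = δ_0 / (δ_{22} + 1/k) = 0.91764 / (0.011349 + 0.000417) = 77.99 kN.

R_2 = 77.99 kN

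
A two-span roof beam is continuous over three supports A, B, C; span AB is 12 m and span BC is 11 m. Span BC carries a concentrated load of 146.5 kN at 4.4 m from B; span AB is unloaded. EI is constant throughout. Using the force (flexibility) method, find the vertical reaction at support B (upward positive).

Take M_B as the redundant. Released structure: two simple spans AB and BC with a hinge at B.
End slopes at the hinge B, treating each span as simply supported:
  span BC: point load 146.5 at a = 4.4: Pab(L + b)/(6LEI) = 1134/EI
  relative rotation θ_0 = (0 + 1134)/EI = 1134/EI
A unit hogging moment at B produces rotation L₁/(3EI) + L₂/(3EI) = 7.667/EI.
Slope continuity at B: θ_0 = M_B·7.667/EI, so M_B = 1134/7.667 = 148 kN·m (hogging).
Span AB, ΣM about A with M_B applied at B: R_B^{AB}·12 = 0 + 148, so R_B^{AB} = 12.33 kN and R_A = 0 − 12.33 = -12.33 kN.
Span BC, ΣM about C: R_B^{BC}·11 = 966.9 + 148, so R_B^{BC} = 101.4 kN and R_C = 146.5 − 101.4 = 45.15 kN.
R_B = 12.33 + 101.4 = 113.7 kN.

R_B = 113.7 kN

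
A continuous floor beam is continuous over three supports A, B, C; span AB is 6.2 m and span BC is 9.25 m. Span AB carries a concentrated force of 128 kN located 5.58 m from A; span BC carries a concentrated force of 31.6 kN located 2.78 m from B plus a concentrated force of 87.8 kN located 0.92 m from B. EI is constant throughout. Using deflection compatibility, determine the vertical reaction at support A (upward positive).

Release continuity at B by inserting a hinge; the redundant is the internal moment M_B. The primary structure is two simply-supported spans AB and BC.
Rotations at B on the released spans (each span's end-slope, ×1/EI):
  span AB: point load 128 at a = 5.58: Pab(L + a)/(6LEI) = 140.2/EI
  span BC: point load 31.6 at a = 2.78: Pab(L + b)/(6LEI) = 161/EI
  span BC: point load 87.8 at a = 0.92: Pab(L + b)/(6LEI) = 213.1/EI
  relative rotation θ_0 = (140.2 + 374.1)/EI = 514.4/EI
A unit hogging moment at B produces rotation L₁/(3EI) + L₂/(3EI) = 5.15/EI.
Slope continuity at B: θ_0 = M_B·5.15/EI, so M_B = 514.4/5.15 = 99.87 kN·m (hogging).
Span AB, ΣM about A with M_B applied at B: R_B^{AB}·6.2 = 714.2 + 99.87, so R_B^{AB} = 131.3 kN and R_A = 128 − 131.3 = -3.309 kN.

R_A = -3.309 kN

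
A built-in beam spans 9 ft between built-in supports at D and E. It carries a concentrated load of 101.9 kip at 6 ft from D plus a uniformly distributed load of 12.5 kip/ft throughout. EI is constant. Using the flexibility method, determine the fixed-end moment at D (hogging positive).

Take the two fixed-end moments M_D, M_E as redundants; the released structure is the simple span DE.
Simple-span end rotations at D and E under the given loads:
  at D: point load 101.9 at a = 6: Pab(L + b)/(6LEI) = 407.6/EI
  at E: point load 101.9 at a = 6: Pab(L + a)/(6LEI) = 509.5/EI
  at D: UDL 12.5: wL³/(24EI) = 379.7/EI
  at E: UDL 12.5: wL³/(24EI) = 379.7/EI
  θ_D0 = 787.3/EI,  θ_E0 = 889.2/EI
Flexibility coefficients: a unit moment at one end gives L/(3EI) there and L/(6EI) at the far end, so f₁₁ = f₂₂ = 3/EI and f₁₂ = f₂₁ = 1.5/EI.
Compatibility — zero rotation at each built-in end:
  3 M_D + 1.5 M_E = 787.3
  1.5 M_D + 3 M_E = 889.2
Solving the pair gives M_D = 152.3 kip·ft and M_E = 220.2 kip·ft (hogging).

M_D = 152.3 kip·ft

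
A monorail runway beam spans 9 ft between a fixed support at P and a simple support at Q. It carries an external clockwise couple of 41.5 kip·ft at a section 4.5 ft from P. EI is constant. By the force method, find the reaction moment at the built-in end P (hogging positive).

M_P = -5.188 kip·ft

Take the reaction at Q as the redundant and release it; the primary structure is a cantilever fixed at P.
Downward deflection at the released point Q due to the loads:
  clockwise couple 41.5 at a = 4.5: M₀a(2L − a)/(2EI) = 1261/EI
Tip deflection under a unit load at Q: L³/(3EI) = 243/EI.
The prop prevents deflection at Q: R_Q = δ_0/δ_{QQ} = 1261/243 = 5.188 kip.
Moment equilibrium about P: M_P = Σ(load moments about P) − R_Q·L = 41.5 − 5.188×9 = -5.188 kip·ft.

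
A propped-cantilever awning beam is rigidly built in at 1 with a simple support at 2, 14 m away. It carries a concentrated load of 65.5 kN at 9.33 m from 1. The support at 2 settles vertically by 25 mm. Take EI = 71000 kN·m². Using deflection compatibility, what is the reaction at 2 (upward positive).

Remove the prop at 2; the released (primary) structure is a cantilever built in at 1.
Free-end deflection of the primary structure under the applied loading (downward +):
  point load 65.5 at a = 9.33: Pa²(3L − a)/(6EI) = 31046/EI
Tip deflection under a unit load at 2: L³/(3EI) = 914.7/EI.
With EI = 71000 kN·m²: δ_0 = 0.43726 m and δ_{22} = 0.012883 m/kN.
Compatibility — the beam at 2 must follow the support down by 0.025 m: δ_0 − R_2·δ_{22} = 0.025, so R_2 = (0.43726 − 0.025)/0.012883 = 32 kN.

R_2 = 32 kN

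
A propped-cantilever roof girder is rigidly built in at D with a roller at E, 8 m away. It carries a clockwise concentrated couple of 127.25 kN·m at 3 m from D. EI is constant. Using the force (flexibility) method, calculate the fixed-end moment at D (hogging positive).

M_D = 10.94 kN·m

Take the reaction at E as the redundant and release it; the primary structure is a cantilever fixed at D.
Primary-structure tip deflection at E by superposition:
  clockwise couple 127.25 at a = 3: M₀a(2L − a)/(2EI) = 2481/EI
Tip deflection under a unit load at E: L³/(3EI) = 170.7/EI.
Compatibility at E: δ_0 − R_E·δ_{EE} = 0, so R_E = 2481/170.7 = 14.54 kN.
Moment equilibrium about D: M_D = Σ(load moments about D) − R_E·L = 127.2 − 14.54×8 = 10.94 kN·m.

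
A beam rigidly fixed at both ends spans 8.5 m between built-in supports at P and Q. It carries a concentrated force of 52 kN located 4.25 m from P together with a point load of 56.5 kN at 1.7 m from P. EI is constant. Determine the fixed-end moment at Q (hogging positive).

Take the two fixed-end moments M_P, M_Q as redundants; the released structure is the simple span PQ.
End rotations of the released simple span under the applied load (×1/EI):
  at P: point load 52 at a = 4.25: Pab(L + b)/(6LEI) = 234.8/EI
  at Q: point load 52 at a = 4.25: Pab(L + a)/(6LEI) = 234.8/EI
  at P: point load 56.5 at a = 1.7: Pab(L + b)/(6LEI) = 195.9/EI
  at Q: point load 56.5 at a = 1.7: Pab(L + a)/(6LEI) = 130.6/EI
  θ_P0 = 430.8/EI,  θ_Q0 = 365.4/EI
Flexibility coefficients: a unit moment at one end gives L/(3EI) there and L/(6EI) at the far end, so f₁₁ = f₂₂ = 2.833/EI and f₁₂ = f₂₁ = 1.417/EI.
Compatibility — zero rotation at each built-in end:
  2.833 M_P + 1.417 M_Q = 430.8
  1.417 M_P + 2.833 M_Q = 365.4
Solving the pair gives M_P = 116.7 kN·m and M_Q = 70.62 kN·m (hogging).

M_Q = 70.62 kN·m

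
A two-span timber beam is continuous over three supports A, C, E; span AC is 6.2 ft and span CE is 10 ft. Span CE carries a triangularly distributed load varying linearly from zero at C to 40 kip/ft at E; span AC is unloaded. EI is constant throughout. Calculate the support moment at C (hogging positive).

Release continuity at C by inserting a hinge; the redundant is the internal moment M_C. The primary structure is two simply-supported spans AC and CE.
End slopes at the hinge C, treating each span as simply supported:
  span CE: triangular load, peak 40: 7w₀L³/(360EI) = 777.8/EI
  relative rotation θ_0 = (0 + 777.8)/EI = 777.8/EI
A unit hogging moment at C produces rotation L₁/(3EI) + L₂/(3EI) = 5.4/EI.
Slope continuity at C: θ_0 = M_C·5.4/EI, so M_C = 777.8/5.4 = 144 kip·ft (hogging).

M_C = 144 kip·ft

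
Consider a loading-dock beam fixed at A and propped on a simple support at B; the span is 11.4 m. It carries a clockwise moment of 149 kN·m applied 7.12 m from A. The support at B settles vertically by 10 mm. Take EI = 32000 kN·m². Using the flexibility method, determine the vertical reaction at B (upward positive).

Choose R_B as the redundant. The primary structure is the cantilever fixed at A.
Downward deflection at the released point B due to the loads:
  clockwise couple 149 at a = 7.12: M₀a(2L − a)/(2EI) = 8317/EI
Tip deflection under a unit load at B: L³/(3EI) = 493.8/EI.
With EI = 32000 kN·m²: δ_0 = 0.25992 m and δ_{BB} = 0.015433 m/kN.
Compatibility — the beam at B must follow the support down by 0.01 m: δ_0 − R_B·δ_{BB} = 0.01, so R_B = (0.25992 − 0.01)/0.015433 = 16.19 kN.

R_B = 16.19 kN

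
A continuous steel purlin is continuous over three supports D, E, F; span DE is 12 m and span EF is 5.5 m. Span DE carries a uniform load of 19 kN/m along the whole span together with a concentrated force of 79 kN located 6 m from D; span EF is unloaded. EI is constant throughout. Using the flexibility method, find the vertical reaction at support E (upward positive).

Insert a hinge at E; M_E is the redundant, and each span becomes simply supported.
Discontinuity in slope at E on the released structure — sum the simple-span end rotations:
  span DE: UDL 19: wL³/(24EI) = 1368/EI
  span DE: point load 79 at a = 6: Pab(L + a)/(6LEI) = 711/EI
  relative rotation θ_0 = (2079 + 0)/EI = 2079/EI
A unit hogging moment at E produces rotation L₁/(3EI) + L₂/(3EI) = 5.833/EI.
Compatibility: M_E·(L₁+L₂)/(3EI) = θ_0, giving M_E = 356.4 kN·m (hogging).
Span DE, ΣM about D with M_E applied at E: R_E^{DE}·12 = 1842 + 356.4, so R_E^{DE} = 183.2 kN and R_D = 307 − 183.2 = 123.8 kN.
Span EF, ΣM about F: R_E^{EF}·5.5 = 0 + 356.4, so R_E^{EF} = 64.8 kN and R_F = 0 − 64.8 = -64.8 kN.
R_E = 183.2 + 64.8 = 248 kN.

R_E = 248 kN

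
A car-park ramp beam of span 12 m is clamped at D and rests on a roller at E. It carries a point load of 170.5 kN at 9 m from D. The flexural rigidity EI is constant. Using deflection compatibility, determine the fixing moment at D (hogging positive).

M_D = 239.8 kN·m

Remove the prop at E; the released (primary) structure is a cantilever built in at D.
Free-end deflection of the primary structure under the applied loading (downward +):
  point load 170.5 at a = 9: Pa²(3L − a)/(6EI) = 62147/EI
Flexibility coefficient — unit upward force at E: δ_{EE} = L³/(3EI) = 576/EI.
The prop prevents deflection at E: R_E = δ_0/δ_{EE} = 62147/576 = 107.9 kN.
Moment equilibrium about D: M_D = Σ(load moments about D) − R_E·L = 1534 − 107.9×12 = 239.8 kN·m.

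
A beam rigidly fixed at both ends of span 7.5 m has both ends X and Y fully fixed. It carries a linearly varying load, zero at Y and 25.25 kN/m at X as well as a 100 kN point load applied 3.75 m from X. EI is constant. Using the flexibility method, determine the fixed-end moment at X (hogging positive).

M_X = 164.8 kN·m

Take the two fixed-end moments M_X, M_Y as redundants; the released structure is the simple span XY.
End rotations of the released simple span under the applied load (×1/EI):
  at X: triangular load, peak 25.25: w₀L³/(45EI) = 236.7/EI
  at Y: triangular load, peak 25.25: 7w₀L³/(360EI) = 207.1/EI
  at X: point load 100 at a = 3.75: Pab(L + b)/(6LEI) = 351.6/EI
  at Y: point load 100 at a = 3.75: Pab(L + a)/(6LEI) = 351.6/EI
  θ_X0 = 588.3/EI,  θ_Y0 = 558.7/EI
Flexibility coefficients: a unit moment at one end gives L/(3EI) there and L/(6EI) at the far end, so f₁₁ = f₂₂ = 2.5/EI and f₁₂ = f₂₁ = 1.25/EI.
Compatibility — zero rotation at each built-in end:
  2.5 M_X + 1.25 M_Y = 588.3
  1.25 M_X + 2.5 M_Y = 558.7
Solving the pair gives M_X = 164.8 kN·m and M_Y = 141.1 kN·m (hogging).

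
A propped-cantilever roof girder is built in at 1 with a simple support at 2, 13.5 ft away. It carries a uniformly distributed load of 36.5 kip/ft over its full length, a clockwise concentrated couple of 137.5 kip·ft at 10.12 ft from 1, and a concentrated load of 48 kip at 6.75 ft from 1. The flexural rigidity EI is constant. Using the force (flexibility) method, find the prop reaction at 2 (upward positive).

R_2 = 214.1 kip

Take the reaction at 2 as the redundant and release it; the primary structure is a cantilever fixed at 1.
Deflection at 2 on the released cantilever, summing each load's contribution:
  UDL 36.5: wL⁴/(8EI) = 151544/EI
  clockwise couple 137.5 at a = 10.12: M₀a(2L − a)/(2EI) = 11744/EI
  point load 48 at a = 6.75: Pa²(3L − a)/(6EI) = 12302/EI
  δ_0 = 175590/EI
Tip deflection under a unit load at 2: L³/(3EI) = 820.1/EI.
Compatibility at 2: δ_0 − R_2·δ_{22} = 0, so R_2 = 175590/820.1 = 214.1 kip.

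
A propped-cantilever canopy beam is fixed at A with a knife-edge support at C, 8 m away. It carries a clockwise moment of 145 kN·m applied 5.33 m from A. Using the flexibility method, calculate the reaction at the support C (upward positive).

Take the reaction at C as the redundant and release it; the primary structure is a cantilever fixed at A.
Downward deflection at the released point C due to the loads:
  clockwise couple 145 at a = 5.33: M₀a(2L − a)/(2EI) = 4123/EI
Tip deflection under a unit load at C: L³/(3EI) = 170.7/EI.
Compatibility at C: δ_0 − R_C·δ_{CC} = 0, so R_C = 4123/170.7 = 24.16 kN.

R_C = 24.16 kN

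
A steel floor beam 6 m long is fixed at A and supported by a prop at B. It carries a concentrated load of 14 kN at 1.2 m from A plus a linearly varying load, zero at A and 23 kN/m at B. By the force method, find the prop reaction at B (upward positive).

R_B = 38.73 kN

Remove the prop at B; the released (primary) structure is a cantilever built in at A.
Primary-structure tip deflection at B by superposition:
  point load 14 at a = 1.2: Pa²(3L − a)/(6EI) = 56.45/EI
  triangular load, peak 23 at the free end: 11w₀L⁴/(120EI) = 2732/EI
  δ_0 = 2789/EI
Flexibility coefficient — unit upward force at B: δ_{BB} = L³/(3EI) = 72/EI.
Compatibility at B: δ_0 − R_B·δ_{BB} = 0, so R_B = 2789/72 = 38.73 kN.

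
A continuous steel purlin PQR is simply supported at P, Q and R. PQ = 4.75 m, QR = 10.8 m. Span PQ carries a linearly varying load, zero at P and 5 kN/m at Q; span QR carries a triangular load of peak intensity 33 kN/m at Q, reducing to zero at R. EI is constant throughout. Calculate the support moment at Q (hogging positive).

Release continuity at Q by inserting a hinge; the redundant is the internal moment M_Q. The primary structure is two simply-supported spans PQ and QR.
Discontinuity in slope at Q on the released structure — sum the simple-span end rotations:
  span PQ: triangular load, peak 5: w₀L³/(45EI) = 11.91/EI
  span QR: triangular load, peak 33: w₀L³/(45EI) = 923.8/EI
  relative rotation θ_0 = (11.91 + 923.8)/EI = 935.7/EI
A unit hogging moment at Q produces rotation L₁/(3EI) + L₂/(3EI) = 5.183/EI.
Slope continuity at Q: θ_0 = M_Q·5.183/EI, so M_Q = 935.7/5.183 = 180.5 kN·m (hogging).

M_Q = 180.5 kN·m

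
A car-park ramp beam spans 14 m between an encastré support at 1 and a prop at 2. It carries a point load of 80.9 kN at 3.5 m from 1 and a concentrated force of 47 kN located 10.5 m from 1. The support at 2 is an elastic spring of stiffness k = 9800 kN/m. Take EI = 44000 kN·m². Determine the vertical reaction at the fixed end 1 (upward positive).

Choose R_2 as the redundant. The primary structure is the cantilever fixed at 1.
Free-end deflection of the primary structure under the applied loading (downward +):
  point load 80.9 at a = 3.5: Pa²(3L − a)/(6EI) = 6359/EI
  point load 47 at a = 10.5: Pa²(3L − a)/(6EI) = 27204/EI
  δ_0 = 33563/EI
Flexibility coefficient — unit upward force at 2: δ_{22} = L³/(3EI) = 914.7/EI.
With EI = 44000 kN·m²: δ_0 = 0.7628 m and δ_{22} = 0.020788 m/kN.
Compatibility — the spring shortens by R_2/k under the reaction it provides: δ_0 − R_2·δ_{22} = R_2/k. With 1/k = 0.000102 m/kN, R_2 = δ_0 / (δ_{22} + 1/k) = 0.7628 / (0.020788 + 0.000102) = 36.52 kN.
Vertical equilibrium: R_1 = ΣP − R_2 = 127.9 − 36.52 = 91.38 kN.

R_1 = 91.38 kN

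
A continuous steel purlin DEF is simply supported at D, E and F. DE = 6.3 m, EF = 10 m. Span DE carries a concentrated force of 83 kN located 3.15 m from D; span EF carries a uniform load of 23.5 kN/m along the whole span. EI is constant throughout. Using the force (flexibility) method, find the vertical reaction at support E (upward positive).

R_E = 215.4 kN

Insert a hinge at E; M_E is the redundant, and each span becomes simply supported.
Discontinuity in slope at E on the released structure — sum the simple-span end rotations:
  span DE: point load 83 at a = 3.15: Pab(L + a)/(6LEI) = 205.9/EI
  span EF: UDL 23.5: wL³/(24EI) = 979.2/EI
  relative rotation θ_0 = (205.9 + 979.2)/EI = 1185/EI
A unit hogging moment at E produces rotation L₁/(3EI) + L₂/(3EI) = 5.433/EI.
Slope continuity at E: θ_0 = M_E·5.433/EI, so M_E = 1185/5.433 = 218.1 kN·m (hogging).
Span DE, ΣM about D with M_E applied at E: R_E^{DE}·6.3 = 261.4 + 218.1, so R_E^{DE} = 76.12 kN and R_D = 83 − 76.12 = 6.88 kN.
Span EF, ΣM about F: R_E^{EF}·10 = 1175 + 218.1, so R_E^{EF} = 139.3 kN and R_F = 235 − 139.3 = 95.69 kN.
R_E = 76.12 + 139.3 = 215.4 kN.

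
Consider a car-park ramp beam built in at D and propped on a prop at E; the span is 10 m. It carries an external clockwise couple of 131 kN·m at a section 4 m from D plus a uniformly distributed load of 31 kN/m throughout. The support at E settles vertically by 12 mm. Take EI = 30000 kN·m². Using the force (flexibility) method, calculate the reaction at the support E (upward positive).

Take the reaction at E as the redundant and release it; the primary structure is a cantilever fixed at D.
Primary-structure tip deflection at E by superposition:
  clockwise couple 131 at a = 4: M₀a(2L − a)/(2EI) = 4192/EI
  UDL 31: wL⁴/(8EI) = 38750/EI
  δ_0 = 42942/EI
Tip deflection under a unit load at E: L³/(3EI) = 333.3/EI.
With EI = 30000 kN·m²: δ_0 = 1.4314 m and δ_{EE} = 0.011111 m/kN.
Compatibility — the beam at E must follow the support down by 0.012 m: δ_0 − R_E·δ_{EE} = 0.012, so R_E = (1.4314 − 0.012)/0.011111 = 127.7 kN.

R_E = 127.7 kN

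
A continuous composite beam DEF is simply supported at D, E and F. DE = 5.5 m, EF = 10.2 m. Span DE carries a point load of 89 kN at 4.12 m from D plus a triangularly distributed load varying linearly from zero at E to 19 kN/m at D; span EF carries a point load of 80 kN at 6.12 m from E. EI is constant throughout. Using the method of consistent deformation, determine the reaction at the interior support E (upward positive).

Release continuity at E by inserting a hinge; the redundant is the internal moment M_E. The primary structure is two simply-supported spans DE and EF.
End slopes at the hinge E, treating each span as simply supported:
  span DE: point load 89 at a = 4.12: Pab(L + a)/(6LEI) = 147.5/EI
  span DE: triangular load, peak 19: 7w₀L³/(360EI) = 61.47/EI
  span EF: point load 80 at a = 6.12: Pab(L + b)/(6LEI) = 466.1/EI
  relative rotation θ_0 = (209 + 466.1)/EI = 675.1/EI
A unit hogging moment at E produces rotation L₁/(3EI) + L₂/(3EI) = 5.233/EI.
Slope continuity at E: θ_0 = M_E·5.233/EI, so M_E = 675.1/5.233 = 129 kN·m (hogging).
Span DE, ΣM about D with M_E applied at E: R_E^{DE}·5.5 = 462.5 + 129, so R_E^{DE} = 107.5 kN and R_D = 141.2 − 107.5 = 33.71 kN.
Span EF, ΣM about F: R_E^{EF}·10.2 = 326.4 + 129, so R_E^{EF} = 44.65 kN and R_F = 80 − 44.65 = 35.35 kN.
R_E = 107.5 + 44.65 = 152.2 kN.

R_E = 152.2 kN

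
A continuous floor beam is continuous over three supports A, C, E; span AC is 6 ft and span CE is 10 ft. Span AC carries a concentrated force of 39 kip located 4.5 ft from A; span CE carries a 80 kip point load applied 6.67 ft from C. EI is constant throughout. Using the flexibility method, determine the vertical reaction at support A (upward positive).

Insert a hinge at C; M_C is the redundant, and each span becomes simply supported.
Rotations at C on the released spans (each span's end-slope, ×1/EI):
  span AC: point load 39 at a = 4.5: Pab(L + a)/(6LEI) = 76.78/EI
  span CE: point load 80 at a = 6.67: Pab(L + b)/(6LEI) = 394.8/EI
  relative rotation θ_0 = (76.78 + 394.8)/EI = 471.5/EI
A unit hogging moment at C produces rotation L₁/(3EI) + L₂/(3EI) = 5.333/EI.
Compatibility: M_C·(L₁+L₂)/(3EI) = θ_0, giving M_C = 88.41 kip·ft (hogging).
Span AC, ΣM about A with M_C applied at C: R_C^{AC}·6 = 175.5 + 88.41, so R_C^{AC} = 43.99 kip and R_A = 39 − 43.99 = -4.986 kip.

R_A = -4.986 kip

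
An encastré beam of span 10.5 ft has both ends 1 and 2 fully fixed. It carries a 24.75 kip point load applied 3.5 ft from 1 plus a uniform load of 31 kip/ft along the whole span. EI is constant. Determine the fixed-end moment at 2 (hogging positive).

Release both end moments; the primary structure is a simply-supported span 12 with redundants M_1 and M_2.
Simple-span end rotations at 1 and 2 under the given loads:
  at 1: point load 24.75 at a = 3.5: Pab(L + b)/(6LEI) = 168.4/EI
  at 2: point load 24.75 at a = 3.5: Pab(L + a)/(6LEI) = 134.8/EI
  at 1: UDL 31: wL³/(24EI) = 1495/EI
  at 2: UDL 31: wL³/(24EI) = 1495/EI
  θ_10 = 1664/EI,  θ_20 = 1630/EI
Flexibility coefficients: a unit moment at one end gives L/(3EI) there and L/(6EI) at the far end, so f₁₁ = f₂₂ = 3.5/EI and f₁₂ = f₂₁ = 1.75/EI.
Compatibility — zero rotation at each built-in end:
  3.5 M_1 + 1.75 M_2 = 1664
  1.75 M_1 + 3.5 M_2 = 1630
Solving the pair gives M_1 = 323.3 kip·ft and M_2 = 304.1 kip·ft (hogging).

M_2 = 304.1 kip·ft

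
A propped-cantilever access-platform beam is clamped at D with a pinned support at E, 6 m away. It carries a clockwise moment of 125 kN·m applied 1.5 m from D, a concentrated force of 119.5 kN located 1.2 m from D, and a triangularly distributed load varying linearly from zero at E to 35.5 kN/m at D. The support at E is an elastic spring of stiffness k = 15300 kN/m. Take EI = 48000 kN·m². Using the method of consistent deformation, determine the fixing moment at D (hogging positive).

M_D = 241.9 kN·m

Release the roller at E. Primary structure: cantilever fixed at D.
Free-end deflection of the primary structure under the applied loading (downward +):
  clockwise couple 125 at a = 1.5: M₀a(2L − a)/(2EI) = 984.4/EI
  point load 119.5 at a = 1.2: Pa²(3L − a)/(6EI) = 481.8/EI
  triangular load, peak 35.5 at the fixed end: w₀L⁴/(30EI) = 1534/EI
  δ_0 = 3000/EI
Flexibility coefficient — unit upward force at E: δ_{EE} = L³/(3EI) = 72/EI.
With EI = 48000 kN·m²: δ_0 = 0.062496 m and δ_{EE} = 0.0015 m/kN.
Compatibility — the spring shortens by R_E/k under the reaction it provides: δ_0 − R_E·δ_{EE} = R_E/k. With 1/k = 0.000065 m/kN, R_E = δ_0 / (δ_{EE} + 1/k) = 0.062496 / (0.0015 + 0.000065) = 39.92 kN.
Moment equilibrium about D: M_D = Σ(load moments about D) − R_E·L = 481.4 − 39.92×6 = 241.9 kN·m.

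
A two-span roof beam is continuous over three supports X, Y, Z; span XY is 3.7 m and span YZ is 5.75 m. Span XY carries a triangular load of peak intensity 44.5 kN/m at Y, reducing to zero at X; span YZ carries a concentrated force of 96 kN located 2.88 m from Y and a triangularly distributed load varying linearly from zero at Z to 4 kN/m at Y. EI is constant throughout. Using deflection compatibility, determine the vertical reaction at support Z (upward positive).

R_Z = 37.27 kN

Take M_Y as the redundant. Released structure: two simple spans XY and YZ with a hinge at Y.
End slopes at the hinge Y, treating each span as simply supported:
  span XY: triangular load, peak 44.5: w₀L³/(45EI) = 50.09/EI
  span YZ: point load 96 at a = 2.88: Pab(L + b)/(6LEI) = 198.3/EI
  span YZ: triangular load, peak 4: w₀L³/(45EI) = 16.9/EI
  relative rotation θ_0 = (50.09 + 215.2)/EI = 265.2/EI
A unit hogging moment at Y produces rotation L₁/(3EI) + L₂/(3EI) = 3.15/EI.
Compatibility: M_Y·(L₁+L₂)/(3EI) = θ_0, giving M_Y = 84.21 kN·m (hogging).
Span YZ, ΣM about Z: R_Y^{YZ}·5.75 = 319.6 + 84.21, so R_Y^{YZ} = 70.23 kN and R_Z = 107.5 − 70.23 = 37.27 kN.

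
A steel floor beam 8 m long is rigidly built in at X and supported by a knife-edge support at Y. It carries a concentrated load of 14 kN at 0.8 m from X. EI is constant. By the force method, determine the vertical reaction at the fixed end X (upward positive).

R_X = 13.8 kN

Take the reaction at Y as the redundant and release it; the primary structure is a cantilever fixed at X.
Free-end deflection of the primary structure under the applied loading (downward +):
  point load 14 at a = 0.8: Pa²(3L − a)/(6EI) = 34.65/EI
Flexibility coefficient — unit upward force at Y: δ_{YY} = L³/(3EI) = 170.7/EI.
Compatibility at Y: δ_0 − R_Y·δ_{YY} = 0, so R_Y = 34.65/170.7 = 0.203 kN.
Vertical equilibrium: R_X = ΣP − R_Y = 14 − 0.203 = 13.8 kN.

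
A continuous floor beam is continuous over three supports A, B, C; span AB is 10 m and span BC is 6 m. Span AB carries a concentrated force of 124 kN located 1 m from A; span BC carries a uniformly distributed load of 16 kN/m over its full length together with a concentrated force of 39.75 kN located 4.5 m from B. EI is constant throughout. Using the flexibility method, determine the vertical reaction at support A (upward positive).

R_A = 104 kN

Insert a hinge at B; M_B is the redundant, and each span becomes simply supported.
Rotations at B on the released spans (each span's end-slope, ×1/EI):
  span AB: point load 124 at a = 1: Pab(L + a)/(6LEI) = 204.6/EI
  span BC: UDL 16: wL³/(24EI) = 144/EI
  span BC: point load 39.75 at a = 4.5: Pab(L + b)/(6LEI) = 55.9/EI
  relative rotation θ_0 = (204.6 + 199.9)/EI = 404.5/EI
A unit hogging moment at B produces rotation L₁/(3EI) + L₂/(3EI) = 5.333/EI.
Slope continuity at B: θ_0 = M_B·5.333/EI, so M_B = 404.5/5.333 = 75.84 kN·m (hogging).
Span AB, ΣM about A with M_B applied at B: R_B^{AB}·10 = 124 + 75.84, so R_B^{AB} = 19.98 kN and R_A = 124 − 19.98 = 104 kN.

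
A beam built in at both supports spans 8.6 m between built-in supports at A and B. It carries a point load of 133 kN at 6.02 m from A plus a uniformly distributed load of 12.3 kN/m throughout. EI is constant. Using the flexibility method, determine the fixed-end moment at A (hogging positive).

Take the two fixed-end moments M_A, M_B as redundants; the released structure is the simple span AB.
Simple-span end rotations at A and B under the given loads:
  at A: point load 133 at a = 6.02: Pab(L + b)/(6LEI) = 447.6/EI
  at B: point load 133 at a = 6.02: Pab(L + a)/(6LEI) = 585.3/EI
  at A: UDL 12.3: wL³/(24EI) = 326/EI
  at B: UDL 12.3: wL³/(24EI) = 326/EI
  θ_A0 = 773.5/EI,  θ_B0 = 911.3/EI
Flexibility coefficients: a unit moment at one end gives L/(3EI) there and L/(6EI) at the far end, so f₁₁ = f₂₂ = 2.867/EI and f₁₂ = f₂₁ = 1.433/EI.
Compatibility — zero rotation at each built-in end:
  2.867 M_A + 1.433 M_B = 773.5
  1.433 M_A + 2.867 M_B = 911.3
Solving the pair gives M_A = 147.9 kN·m and M_B = 243.9 kN·m (hogging).

M_A = 147.9 kN·m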